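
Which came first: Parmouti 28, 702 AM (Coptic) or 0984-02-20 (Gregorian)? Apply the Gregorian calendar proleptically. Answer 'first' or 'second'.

second

Converting both to JDN: 2081307 vs 2080509; the smaller is the second.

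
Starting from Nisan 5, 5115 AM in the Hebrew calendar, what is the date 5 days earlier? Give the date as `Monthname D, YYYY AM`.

The starting date is JDN 2216048; 2216048 − 5 = 2216043.
JDN 2216043 corresponds to Adar 29, 5115 AM.

Adar 29, 5115 AM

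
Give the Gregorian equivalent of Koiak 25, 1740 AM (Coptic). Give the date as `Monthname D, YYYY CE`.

January 4, 2024 CE

Both dates share Julian Day Number 2460314; in the Gregorian calendar that is 4 January 2024 CE.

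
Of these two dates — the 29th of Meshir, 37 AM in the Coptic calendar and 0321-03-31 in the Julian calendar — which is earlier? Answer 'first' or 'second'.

first

First date → JDN 1838357; second date → JDN 1838393.
JDN 1838357 < JDN 1838393, so the first date is earlier.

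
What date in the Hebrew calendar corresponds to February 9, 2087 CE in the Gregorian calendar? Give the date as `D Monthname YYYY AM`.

Both dates share Julian Day Number 2483361; in the Hebrew calendar that is 7 Adar I 5847 AM.

7 Adar I 5847 AM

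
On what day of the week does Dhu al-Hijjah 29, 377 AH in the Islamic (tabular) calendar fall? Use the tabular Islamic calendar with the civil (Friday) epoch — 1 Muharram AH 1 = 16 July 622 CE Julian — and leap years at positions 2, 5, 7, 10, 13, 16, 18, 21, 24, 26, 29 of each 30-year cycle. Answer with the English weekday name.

Friday

Equivalently 25 April 988 Gregorian, JDN 2082035.
JDN 2082035 mod 7 = 4, and JDN 0 was a Monday, so this is a Friday.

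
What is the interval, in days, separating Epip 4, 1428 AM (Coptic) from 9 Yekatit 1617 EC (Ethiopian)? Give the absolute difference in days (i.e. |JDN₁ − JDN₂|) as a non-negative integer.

31922

First date → JDN 2346545; second date → JDN 2314623.
The interval is |2346545 − 2314623| = 31922 days.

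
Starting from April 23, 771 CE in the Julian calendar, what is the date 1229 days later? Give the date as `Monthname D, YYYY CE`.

September 3, 774 CE

JDN of April 23, 771 CE = 2002778.
2002778 + 1229 = 2004007.
JDN 2004007 in the Julian calendar is September 3, 774 CE.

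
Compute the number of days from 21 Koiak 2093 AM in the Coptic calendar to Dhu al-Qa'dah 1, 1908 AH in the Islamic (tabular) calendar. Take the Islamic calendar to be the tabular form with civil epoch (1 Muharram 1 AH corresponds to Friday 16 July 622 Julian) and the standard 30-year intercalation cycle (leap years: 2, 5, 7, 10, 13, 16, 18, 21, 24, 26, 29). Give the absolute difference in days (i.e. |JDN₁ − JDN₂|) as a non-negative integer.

35269

First date → JDN 2589243; second date → JDN 2624512.
The interval is |2589243 − 2624512| = 35269 days.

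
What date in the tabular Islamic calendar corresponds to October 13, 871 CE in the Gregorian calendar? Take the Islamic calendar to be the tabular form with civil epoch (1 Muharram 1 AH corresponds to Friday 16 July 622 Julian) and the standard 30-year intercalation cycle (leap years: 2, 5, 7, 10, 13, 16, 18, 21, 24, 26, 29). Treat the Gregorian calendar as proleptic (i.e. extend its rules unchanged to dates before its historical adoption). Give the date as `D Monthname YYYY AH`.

Both dates share Julian Day Number 2039472; in the tabular Islamic calendar that is 20 Dhu al-Qa'dah 257 AH.

20 Dhu al-Qa'dah 257 AH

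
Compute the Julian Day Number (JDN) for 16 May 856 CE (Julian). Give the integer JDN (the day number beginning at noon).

In the proleptic Gregorian calendar the same day is 20 May 856.
JDN 2451545 is 1 January 2000 CE (Gregorian); the target day is −417697 days from there, so JDN = 2033848.

2033848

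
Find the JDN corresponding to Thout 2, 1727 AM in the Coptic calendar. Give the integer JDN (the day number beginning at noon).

2455452

Equivalently 12 September 2010 (Gregorian).
JDN 2299161 is 15 October 1582 CE (Gregorian); the target day is +156291 days from there, so JDN = 2455452.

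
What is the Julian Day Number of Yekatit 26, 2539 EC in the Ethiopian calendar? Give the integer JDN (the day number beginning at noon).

In the Gregorian calendar the same day is 9 March 2547.
JDN 2400001 is 17 November 1858 CE (Gregorian), MJD 0; the target day is +251399 days from there, so JDN = 2651400.

2651400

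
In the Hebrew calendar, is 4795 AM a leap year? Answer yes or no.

no

Hebrew year 4795 is year 7 of its 19-year Metonic cycle; leap years are at positions 3, 6, 8, 11, 14, 17, 19, so it is a common year (12 months).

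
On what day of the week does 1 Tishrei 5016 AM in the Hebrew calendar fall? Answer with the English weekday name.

This is JDN 2179693 (11 September 1255 Gregorian).
JDN 2179693 mod 7 = 5, and JDN 0 was a Monday, so this is a Saturday.

Saturday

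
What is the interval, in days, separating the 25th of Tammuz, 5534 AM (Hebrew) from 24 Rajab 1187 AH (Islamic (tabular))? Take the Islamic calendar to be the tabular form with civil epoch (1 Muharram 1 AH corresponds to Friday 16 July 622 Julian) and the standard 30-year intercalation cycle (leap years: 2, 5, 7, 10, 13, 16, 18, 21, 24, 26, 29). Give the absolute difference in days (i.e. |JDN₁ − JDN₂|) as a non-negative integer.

266

JDN of the first date = 2369185.
JDN of the second date = 2368919.
|2368919 − 2369185| = 266.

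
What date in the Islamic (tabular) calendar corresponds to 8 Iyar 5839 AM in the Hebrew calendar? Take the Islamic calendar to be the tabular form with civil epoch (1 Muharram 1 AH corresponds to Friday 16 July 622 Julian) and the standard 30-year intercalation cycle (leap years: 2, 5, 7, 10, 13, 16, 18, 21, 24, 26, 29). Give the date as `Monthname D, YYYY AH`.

Rajab 8, 1502 AH

Both dates share Julian Day Number 2480528; in the tabular Islamic calendar that is 8 Rajab 1502 AH.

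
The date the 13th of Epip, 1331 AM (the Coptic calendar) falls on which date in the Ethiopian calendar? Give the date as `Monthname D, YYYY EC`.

Both dates share Julian Day Number 2311124; in the Ethiopian calendar that is 13 Hamle 1607 EC.

Hamle 13, 1607 EC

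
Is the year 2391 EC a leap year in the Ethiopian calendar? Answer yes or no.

yes

2391 mod 4 = 3; in the Ethiopian calendar a year is leap when year mod 4 = 3, so it is a leap year.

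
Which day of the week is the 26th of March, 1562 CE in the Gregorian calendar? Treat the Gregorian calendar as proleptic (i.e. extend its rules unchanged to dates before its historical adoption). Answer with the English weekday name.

2291653 ≡ 0 (mod 7); counting from Monday = 0 gives Monday.

Monday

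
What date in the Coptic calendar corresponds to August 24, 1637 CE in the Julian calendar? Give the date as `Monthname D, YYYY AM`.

Pi Kogi Enavot 1, 1353 AM

The source date corresponds to 3 September 1637 in the Gregorian calendar (JDN 2319208).
That day falls on 1 Pi Kogi Enavot 1353 AM in the Coptic calendar.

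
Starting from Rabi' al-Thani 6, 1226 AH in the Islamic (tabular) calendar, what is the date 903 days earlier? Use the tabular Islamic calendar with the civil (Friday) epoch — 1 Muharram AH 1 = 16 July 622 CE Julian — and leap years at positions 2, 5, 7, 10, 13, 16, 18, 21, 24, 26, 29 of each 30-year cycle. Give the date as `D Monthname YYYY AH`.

19 Ramadan 1223 AH

Counting 903 days back from JDN 2382633 reaches JDN 2381730, which is 19 Ramadan 1223 AH.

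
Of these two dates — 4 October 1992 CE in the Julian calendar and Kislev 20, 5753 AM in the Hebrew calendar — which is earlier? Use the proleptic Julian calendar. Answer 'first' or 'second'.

first

Converting both to JDN: 2448913 vs 2448972; the smaller is the first.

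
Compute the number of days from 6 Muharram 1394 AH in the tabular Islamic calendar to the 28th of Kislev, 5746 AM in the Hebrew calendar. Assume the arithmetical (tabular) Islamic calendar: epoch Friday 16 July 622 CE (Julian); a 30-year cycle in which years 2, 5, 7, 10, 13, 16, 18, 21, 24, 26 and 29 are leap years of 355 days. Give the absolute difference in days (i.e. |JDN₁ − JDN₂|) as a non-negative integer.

JDN of the first date = 2442078.
JDN of the second date = 2446411.
|2446411 − 2442078| = 4333.

4333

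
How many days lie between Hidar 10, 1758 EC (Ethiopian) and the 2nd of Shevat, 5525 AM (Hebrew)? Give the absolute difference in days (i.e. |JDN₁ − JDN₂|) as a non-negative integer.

297

First date → JDN 2366034; second date → JDN 2365737.
The interval is |2366034 − 2365737| = 297 days.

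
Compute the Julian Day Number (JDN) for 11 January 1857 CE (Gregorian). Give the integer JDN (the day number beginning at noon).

2399326

JDN 2400001 is 17 November 1858 CE (Gregorian), MJD 0; the target day is −675 days from there, so JDN = 2399326.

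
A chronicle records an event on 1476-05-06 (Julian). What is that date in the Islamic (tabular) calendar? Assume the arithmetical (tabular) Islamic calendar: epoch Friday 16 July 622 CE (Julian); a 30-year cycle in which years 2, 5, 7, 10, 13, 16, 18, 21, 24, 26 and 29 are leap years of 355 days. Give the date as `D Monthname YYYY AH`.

11 Muharram 881 AH

Julian Day Number of the source date = 2260293.
Converting JDN 2260293 to the tabular Islamic calendar gives 11 Muharram 881 AH.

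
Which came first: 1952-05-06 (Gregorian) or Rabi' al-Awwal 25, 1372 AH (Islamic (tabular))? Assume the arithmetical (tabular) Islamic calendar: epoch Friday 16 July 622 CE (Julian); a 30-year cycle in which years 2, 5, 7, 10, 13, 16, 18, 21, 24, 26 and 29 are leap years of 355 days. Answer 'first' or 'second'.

first

Converting both to JDN: 2434139 vs 2434360; the smaller is the first.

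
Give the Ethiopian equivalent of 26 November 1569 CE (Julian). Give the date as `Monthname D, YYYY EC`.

The source date corresponds to 6 December 1569 in the proleptic Gregorian calendar (JDN 2294465).
That day falls on 30 Hidar 1562 EC in the Ethiopian calendar.

Hidar 30, 1562 EC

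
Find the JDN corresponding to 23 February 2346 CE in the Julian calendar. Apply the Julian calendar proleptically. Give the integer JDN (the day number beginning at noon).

Equivalently 11 March 2346 (Gregorian).
JDN 2299161 is 15 October 1582 CE (Gregorian); the target day is +278827 days from there, so JDN = 2577988.

2577988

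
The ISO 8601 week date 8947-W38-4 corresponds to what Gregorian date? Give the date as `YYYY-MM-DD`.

8947-09-21

ISO week 1 of 8947 is the week containing the first Thursday of 8947.
Week 38, day 4 (Thursday) lands on 8947-09-21.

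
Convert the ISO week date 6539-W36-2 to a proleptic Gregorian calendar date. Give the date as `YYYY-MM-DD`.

6539-09-01

ISO week 1 of 6539 is the week containing the first Thursday of 6539.
Week 36, day 2 (Tuesday) lands on 6539-09-01.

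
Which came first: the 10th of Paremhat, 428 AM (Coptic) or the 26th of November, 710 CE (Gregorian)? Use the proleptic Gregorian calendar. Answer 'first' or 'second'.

second

First date → JDN 1981181; second date → JDN 1980711.
JDN 1980711 < JDN 1981181, so the second date is earlier.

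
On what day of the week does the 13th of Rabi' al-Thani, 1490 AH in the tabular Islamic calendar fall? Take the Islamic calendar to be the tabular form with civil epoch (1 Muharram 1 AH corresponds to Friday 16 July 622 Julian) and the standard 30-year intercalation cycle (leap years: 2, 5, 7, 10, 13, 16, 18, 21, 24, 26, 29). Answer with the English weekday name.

Sunday

Equivalently 26 June 2067 Gregorian, JDN 2476193.
2476193 ≡ 6 (mod 7); counting from Monday = 0 gives Sunday.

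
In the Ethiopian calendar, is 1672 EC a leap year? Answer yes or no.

1672 mod 4 = 0; in the Ethiopian calendar a year is leap when year mod 4 = 3, so it is a common year.

no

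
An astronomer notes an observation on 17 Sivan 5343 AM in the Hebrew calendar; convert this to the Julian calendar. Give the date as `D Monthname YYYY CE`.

Julian Day Number of the source date = 2299396.
Converting JDN 2299396 to the Julian calendar gives 28 May 1583 CE.

28 May 1583 CE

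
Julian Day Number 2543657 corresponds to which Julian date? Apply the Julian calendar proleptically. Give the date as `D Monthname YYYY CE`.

JDN 2543657 is 12 March 2252 in the Gregorian calendar.
In the Julian calendar that day is 26 February 2252 CE.

26 February 2252 CE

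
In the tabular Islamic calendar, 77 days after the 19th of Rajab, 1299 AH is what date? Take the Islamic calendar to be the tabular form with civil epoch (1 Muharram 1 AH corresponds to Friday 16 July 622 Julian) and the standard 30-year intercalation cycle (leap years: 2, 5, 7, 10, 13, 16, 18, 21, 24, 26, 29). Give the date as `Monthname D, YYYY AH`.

Counting 77 days forward from JDN 2408603 reaches JDN 2408680, which is Shawwal 7, 1299 AH.

Shawwal 7, 1299 AH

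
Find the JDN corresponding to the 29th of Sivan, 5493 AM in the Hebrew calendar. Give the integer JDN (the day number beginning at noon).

2354188

Equivalently 12 June 1733 (Gregorian).
JDN 2400001 is 17 November 1858 CE (Gregorian), MJD 0; the target day is −45813 days from there, so JDN = 2354188.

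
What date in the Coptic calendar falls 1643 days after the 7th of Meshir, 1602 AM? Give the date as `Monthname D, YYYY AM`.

Mesori 9, 1606 AM

The starting date is JDN 2409951; 2409951 + 1643 = 2411594.
JDN 2411594 corresponds to Mesori 9, 1606 AM.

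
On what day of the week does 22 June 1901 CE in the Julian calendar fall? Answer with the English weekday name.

Friday

Equivalently 5 July 1901 Gregorian, JDN 2415571.
2415571 ≡ 4 (mod 7); counting from Monday = 0 gives Friday.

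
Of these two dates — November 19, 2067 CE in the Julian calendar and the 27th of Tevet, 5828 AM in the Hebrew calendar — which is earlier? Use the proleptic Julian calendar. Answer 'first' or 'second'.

first

The two dates have Julian Day Numbers 2476352 and 2476383 respectively.
Since 2476352 < 2476383, the first date comes first.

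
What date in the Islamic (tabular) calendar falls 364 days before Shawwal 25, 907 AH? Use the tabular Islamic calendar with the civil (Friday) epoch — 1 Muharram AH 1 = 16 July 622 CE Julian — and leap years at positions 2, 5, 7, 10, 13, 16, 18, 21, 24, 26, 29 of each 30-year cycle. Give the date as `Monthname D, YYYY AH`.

Shawwal 15, 906 AH

JDN of Shawwal 25, 907 AH = 2269786.
2269786 − 364 = 2269422.
JDN 2269422 in the tabular Islamic calendar is Shawwal 15, 906 AH.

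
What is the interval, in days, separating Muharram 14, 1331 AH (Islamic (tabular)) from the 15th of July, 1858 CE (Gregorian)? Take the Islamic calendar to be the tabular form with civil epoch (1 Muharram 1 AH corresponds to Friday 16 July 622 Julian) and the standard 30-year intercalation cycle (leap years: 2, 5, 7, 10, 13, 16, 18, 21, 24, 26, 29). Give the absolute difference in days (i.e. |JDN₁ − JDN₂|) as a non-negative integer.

JDN of the first date = 2419761.
JDN of the second date = 2399876.
|2399876 − 2419761| = 19885.

19885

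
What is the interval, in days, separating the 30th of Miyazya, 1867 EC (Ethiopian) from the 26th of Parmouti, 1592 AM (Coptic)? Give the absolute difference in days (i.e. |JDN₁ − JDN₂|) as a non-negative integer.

362

First date → JDN 2406016; second date → JDN 2406378.
The interval is |2406016 − 2406378| = 362 days.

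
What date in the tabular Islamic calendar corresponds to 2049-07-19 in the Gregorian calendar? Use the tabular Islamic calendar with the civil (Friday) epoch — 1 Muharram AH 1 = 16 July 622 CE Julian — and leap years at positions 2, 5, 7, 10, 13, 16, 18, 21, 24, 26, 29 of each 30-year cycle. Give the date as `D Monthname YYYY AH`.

Julian Day Number of the source date = 2469642.
Converting JDN 2469642 to the tabular Islamic calendar gives 18 Shawwal 1471 AH.

18 Shawwal 1471 AH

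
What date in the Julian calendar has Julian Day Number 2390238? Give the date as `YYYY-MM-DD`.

1832-02-12

The Gregorian equivalent of JDN 2390238 is 24 February 1832.
In the Julian calendar that day is 1832-02-12.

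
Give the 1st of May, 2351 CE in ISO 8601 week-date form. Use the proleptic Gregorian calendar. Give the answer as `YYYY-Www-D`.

The weekday is Tuesday (ISO weekday 2).
That Tuesday belongs to ISO week 18 of ISO year 2351.

2351-W18-2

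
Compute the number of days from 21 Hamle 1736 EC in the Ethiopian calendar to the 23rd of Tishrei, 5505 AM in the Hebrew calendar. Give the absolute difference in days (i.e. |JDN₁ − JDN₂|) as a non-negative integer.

65

JDN of the first date = 2358250.
JDN of the second date = 2358315.
|2358315 − 2358250| = 65.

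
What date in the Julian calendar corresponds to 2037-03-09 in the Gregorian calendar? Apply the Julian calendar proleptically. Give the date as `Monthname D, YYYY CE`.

The Julian–Gregorian offset here is 13 days (Julian trailing).
9 March 2037 Gregorian − 13 days → 24 February 2037 Julian.

February 24, 2037 CE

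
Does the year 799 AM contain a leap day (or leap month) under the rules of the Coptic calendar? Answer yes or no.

yes

799 mod 4 = 3; in the Coptic calendar a year is leap when year mod 4 = 3, so it is a leap year.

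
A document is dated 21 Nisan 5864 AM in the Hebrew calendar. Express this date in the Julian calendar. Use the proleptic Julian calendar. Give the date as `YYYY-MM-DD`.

Julian Day Number of the source date = 2489636.
Converting JDN 2489636 to the Julian calendar gives 2 April 2104 CE.

2104-04-02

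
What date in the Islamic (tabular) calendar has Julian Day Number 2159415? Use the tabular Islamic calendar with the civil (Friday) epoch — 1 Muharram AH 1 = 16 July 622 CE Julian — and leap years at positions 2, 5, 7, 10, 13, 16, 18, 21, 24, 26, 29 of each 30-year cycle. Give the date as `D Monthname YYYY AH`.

10 Jumada al-Awwal 596 AH

The proleptic Gregorian equivalent of JDN 2159415 is 5 March 1200.
In the tabular Islamic calendar that day is 10 Jumada al-Awwal 596 AH.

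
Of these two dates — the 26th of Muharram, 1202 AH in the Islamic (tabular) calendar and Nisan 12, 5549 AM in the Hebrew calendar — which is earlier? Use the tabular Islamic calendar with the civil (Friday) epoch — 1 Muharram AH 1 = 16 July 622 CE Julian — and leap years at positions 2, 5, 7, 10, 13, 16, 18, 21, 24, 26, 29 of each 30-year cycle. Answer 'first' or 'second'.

first

Converting both to JDN: 2374059 vs 2374577; the smaller is the first.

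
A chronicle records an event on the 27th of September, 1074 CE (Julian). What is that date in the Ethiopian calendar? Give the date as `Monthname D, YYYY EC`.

Meskerem 30, 1067 EC

The source date corresponds to 3 October 1074 in the proleptic Gregorian calendar (JDN 2113606).
That day falls on 30 Meskerem 1067 EC in the Ethiopian calendar.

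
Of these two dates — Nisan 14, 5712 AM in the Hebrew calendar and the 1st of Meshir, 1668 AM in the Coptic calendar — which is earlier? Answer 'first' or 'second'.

The two dates have Julian Day Numbers 2434112 and 2434052 respectively.
Since 2434052 < 2434112, the second date comes first.

second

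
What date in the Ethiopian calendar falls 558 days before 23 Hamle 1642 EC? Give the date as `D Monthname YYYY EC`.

The starting date is JDN 2323918; 2323918 − 558 = 2323360.
JDN 2323360 corresponds to 10 Tir 1641 EC.

10 Tir 1641 EC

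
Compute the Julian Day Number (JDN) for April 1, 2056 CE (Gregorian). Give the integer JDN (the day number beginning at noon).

JDN 2299161 is 15 October 1582 CE (Gregorian); the target day is +172929 days from there, so JDN = 2472090.

2472090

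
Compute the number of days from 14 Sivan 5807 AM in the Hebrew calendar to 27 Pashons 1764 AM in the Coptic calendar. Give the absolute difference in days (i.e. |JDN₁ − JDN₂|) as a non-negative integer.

362

First date → JDN 2468870; second date → JDN 2469232.
The interval is |2468870 − 2469232| = 362 days.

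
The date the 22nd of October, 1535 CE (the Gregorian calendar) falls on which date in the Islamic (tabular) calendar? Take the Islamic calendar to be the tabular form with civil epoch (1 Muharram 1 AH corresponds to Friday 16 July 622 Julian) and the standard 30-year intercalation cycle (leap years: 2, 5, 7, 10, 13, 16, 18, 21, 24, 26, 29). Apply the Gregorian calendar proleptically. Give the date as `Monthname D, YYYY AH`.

Rabi' al-Thani 14, 942 AH

Julian Day Number of the source date = 2282001.
Converting JDN 2282001 to the tabular Islamic calendar gives 14 Rabi' al-Thani 942 AH.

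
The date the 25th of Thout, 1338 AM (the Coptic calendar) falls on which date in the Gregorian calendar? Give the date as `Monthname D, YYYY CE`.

October 2, 1621 CE

Julian Day Number of the source date = 2313393.
Converting JDN 2313393 to the Gregorian calendar gives 2 October 1621 CE.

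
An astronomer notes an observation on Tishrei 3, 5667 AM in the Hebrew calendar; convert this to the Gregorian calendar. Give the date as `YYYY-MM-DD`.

Both dates share Julian Day Number 2417476; in the Gregorian calendar that is 22 September 1906 CE.

1906-09-22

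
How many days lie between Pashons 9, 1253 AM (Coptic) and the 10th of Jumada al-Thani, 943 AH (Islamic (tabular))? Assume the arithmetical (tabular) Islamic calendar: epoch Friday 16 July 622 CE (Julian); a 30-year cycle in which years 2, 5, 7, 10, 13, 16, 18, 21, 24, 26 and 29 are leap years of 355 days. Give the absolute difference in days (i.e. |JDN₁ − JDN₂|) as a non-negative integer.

161

JDN of the first date = 2282571.
JDN of the second date = 2282410.
|2282410 − 2282571| = 161.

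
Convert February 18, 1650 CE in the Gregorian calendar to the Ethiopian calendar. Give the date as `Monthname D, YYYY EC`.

Yekatit 14, 1642 EC

Both dates share Julian Day Number 2323759; in the Ethiopian calendar that is 14 Yekatit 1642 EC.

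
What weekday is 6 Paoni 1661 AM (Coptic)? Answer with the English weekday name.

Wednesday

In the Gregorian calendar this is 13 June 1945 (JDN 2431620).
2431620 ≡ 2 (mod 7); counting from Monday = 0 gives Wednesday.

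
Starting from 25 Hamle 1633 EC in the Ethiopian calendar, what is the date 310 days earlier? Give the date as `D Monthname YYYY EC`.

JDN of 25 Hamle 1633 EC = 2320633.
2320633 − 310 = 2320323.
JDN 2320323 in the Ethiopian calendar is 15 Meskerem 1633 EC.

15 Meskerem 1633 EC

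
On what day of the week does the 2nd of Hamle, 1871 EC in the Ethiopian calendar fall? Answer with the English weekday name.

This is JDN 2407539 (8 July 1879 Gregorian).
2407539 ≡ 1 (mod 7); counting from Monday = 0 gives Tuesday.

Tuesday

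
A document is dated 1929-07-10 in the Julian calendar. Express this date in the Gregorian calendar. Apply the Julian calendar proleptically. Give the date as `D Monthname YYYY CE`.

23 July 1929 CE

For dates in this range the Gregorian date is 13 days ahead of the Julian.
10 July 1929 Julian + 13 days → 23 July 1929 Gregorian.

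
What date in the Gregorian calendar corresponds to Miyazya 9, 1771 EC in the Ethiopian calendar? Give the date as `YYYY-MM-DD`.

1779-04-15

Both dates share Julian Day Number 2370931; in the Gregorian calendar that is 15 April 1779 CE.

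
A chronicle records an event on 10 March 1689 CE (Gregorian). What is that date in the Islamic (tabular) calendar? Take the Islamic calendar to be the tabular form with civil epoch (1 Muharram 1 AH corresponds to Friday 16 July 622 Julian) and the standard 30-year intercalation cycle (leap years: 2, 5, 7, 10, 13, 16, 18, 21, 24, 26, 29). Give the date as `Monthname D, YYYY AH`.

Jumada al-Awwal 18, 1100 AH

Both dates share Julian Day Number 2338024; in the tabular Islamic calendar that is 18 Jumada al-Awwal 1100 AH.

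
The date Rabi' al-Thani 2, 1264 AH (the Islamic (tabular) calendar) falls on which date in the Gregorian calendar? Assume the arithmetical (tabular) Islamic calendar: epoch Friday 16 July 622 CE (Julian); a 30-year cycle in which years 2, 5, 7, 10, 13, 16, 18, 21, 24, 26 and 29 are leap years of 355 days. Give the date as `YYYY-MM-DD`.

1848-03-08

Julian Day Number of the source date = 2396095.
Converting JDN 2396095 to the Gregorian calendar gives 8 March 1848 CE.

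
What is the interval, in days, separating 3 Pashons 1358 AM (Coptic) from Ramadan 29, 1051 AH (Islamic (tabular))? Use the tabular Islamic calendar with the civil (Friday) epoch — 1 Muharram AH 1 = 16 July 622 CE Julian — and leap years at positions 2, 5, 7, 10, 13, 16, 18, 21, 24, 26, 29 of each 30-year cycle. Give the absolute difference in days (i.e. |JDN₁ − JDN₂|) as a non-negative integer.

127

First date → JDN 2320916; second date → JDN 2320789.
The interval is |2320916 − 2320789| = 127 days.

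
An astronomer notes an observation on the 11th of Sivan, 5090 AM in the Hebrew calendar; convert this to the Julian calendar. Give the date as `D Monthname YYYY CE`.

30 May 1330 CE

The source date corresponds to 7 June 1330 in the proleptic Gregorian calendar (JDN 2206990).
That day falls on 30 May 1330 CE in the Julian calendar.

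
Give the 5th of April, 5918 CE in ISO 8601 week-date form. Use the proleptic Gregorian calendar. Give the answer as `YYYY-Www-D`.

The weekday is Friday (ISO weekday 5).
That Friday belongs to ISO week 14 of ISO year 5918.

5918-W14-5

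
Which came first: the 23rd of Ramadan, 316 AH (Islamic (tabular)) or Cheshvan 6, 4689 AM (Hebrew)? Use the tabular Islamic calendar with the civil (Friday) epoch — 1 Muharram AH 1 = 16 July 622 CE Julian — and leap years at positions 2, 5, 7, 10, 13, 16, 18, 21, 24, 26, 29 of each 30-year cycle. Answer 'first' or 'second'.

second

Converting both to JDN: 2060323 vs 2060306; the smaller is the second.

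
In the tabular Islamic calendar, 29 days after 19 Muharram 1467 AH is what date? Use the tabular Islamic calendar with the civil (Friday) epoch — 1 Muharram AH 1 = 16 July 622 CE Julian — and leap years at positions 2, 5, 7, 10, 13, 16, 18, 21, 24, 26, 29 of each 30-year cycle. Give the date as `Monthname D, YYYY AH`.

JDN of 19 Muharram 1467 AH = 2467960.
2467960 + 29 = 2467989.
JDN 2467989 in the tabular Islamic calendar is Safar 18, 1467 AH.

Safar 18, 1467 AH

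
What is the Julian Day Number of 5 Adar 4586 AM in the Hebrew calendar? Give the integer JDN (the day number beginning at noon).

Equivalently 20 February 826 (proleptic Gregorian).
JDN 2400001 is 17 November 1858 CE (Gregorian), MJD 0; the target day is −377200 days from there, so JDN = 2022801.

2022801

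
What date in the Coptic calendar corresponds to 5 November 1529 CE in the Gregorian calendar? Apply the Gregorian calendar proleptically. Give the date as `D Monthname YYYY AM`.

Julian Day Number of the source date = 2279824.
Converting JDN 2279824 to the Coptic calendar gives 29 Paopi 1246 AM.

29 Paopi 1246 AM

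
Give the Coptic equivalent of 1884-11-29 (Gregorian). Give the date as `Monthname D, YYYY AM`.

Hathor 21, 1601 AM

Julian Day Number of the source date = 2409510.
Converting JDN 2409510 to the Coptic calendar gives 21 Hathor 1601 AM.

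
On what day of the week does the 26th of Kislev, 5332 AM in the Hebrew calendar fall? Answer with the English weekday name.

In the proleptic Gregorian calendar this is 23 December 1571 (JDN 2295212).
2295212 ≡ 3 (mod 7); counting from Monday = 0 gives Thursday.

Thursday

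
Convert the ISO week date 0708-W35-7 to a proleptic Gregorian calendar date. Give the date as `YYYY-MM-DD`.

0708-08-30

ISO week 1 of 708 is the week containing the first Thursday of 708.
Week 35, day 7 (Sunday) lands on 0708-08-30.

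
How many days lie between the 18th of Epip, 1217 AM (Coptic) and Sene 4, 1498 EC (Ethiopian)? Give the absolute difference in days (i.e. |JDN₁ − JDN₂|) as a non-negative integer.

JDN of the first date = 2269491.
JDN of the second date = 2271273.
|2271273 − 2269491| = 1782.

1782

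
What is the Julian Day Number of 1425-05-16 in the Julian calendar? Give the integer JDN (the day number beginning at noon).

2241675

In the proleptic Gregorian calendar the same day is 25 May 1425.
JDN 2299161 is 15 October 1582 CE (Gregorian); the target day is −57486 days from there, so JDN = 2241675.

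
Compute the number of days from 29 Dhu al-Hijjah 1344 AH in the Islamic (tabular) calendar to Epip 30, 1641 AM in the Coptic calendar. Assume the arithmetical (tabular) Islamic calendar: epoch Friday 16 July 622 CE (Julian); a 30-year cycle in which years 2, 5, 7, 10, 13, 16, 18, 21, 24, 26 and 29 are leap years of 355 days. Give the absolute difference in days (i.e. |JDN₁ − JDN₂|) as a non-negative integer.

338

JDN of the first date = 2424707.
JDN of the second date = 2424369.
|2424369 − 2424707| = 338.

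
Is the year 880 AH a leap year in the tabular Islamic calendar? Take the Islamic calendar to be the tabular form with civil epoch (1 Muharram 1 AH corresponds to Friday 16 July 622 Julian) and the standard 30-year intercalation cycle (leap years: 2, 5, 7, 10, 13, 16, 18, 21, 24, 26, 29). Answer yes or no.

Year 880 AH is year 10 of its 30-year cycle; leap positions are 2, 5, 7, 10, 13, 16, 18, 21, 24, 26, 29, so it is a leap year (355 days).

yes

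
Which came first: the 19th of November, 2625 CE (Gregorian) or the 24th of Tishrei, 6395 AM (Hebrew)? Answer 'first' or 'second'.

The two dates have Julian Day Numbers 2680144 and 2683389 respectively.
Since 2680144 < 2683389, the first date comes first.

first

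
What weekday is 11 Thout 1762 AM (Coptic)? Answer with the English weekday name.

Equivalently 21 September 2045 Gregorian, JDN 2468245.
JDN 2468245 mod 7 = 3, and JDN 0 was a Monday, so this is a Thursday.

Thursday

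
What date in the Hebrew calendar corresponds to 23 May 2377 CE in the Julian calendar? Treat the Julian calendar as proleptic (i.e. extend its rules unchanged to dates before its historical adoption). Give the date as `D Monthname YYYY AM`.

1 Sivan 6137 AM

The source date corresponds to 8 June 2377 in the Gregorian calendar (JDN 2589400).
That day falls on 1 Sivan 6137 AM in the Hebrew calendar.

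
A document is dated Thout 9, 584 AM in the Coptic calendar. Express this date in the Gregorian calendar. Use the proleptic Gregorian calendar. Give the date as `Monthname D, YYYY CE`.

September 11, 867 CE

Both dates share Julian Day Number 2037979; in the Gregorian calendar that is 11 September 867 CE.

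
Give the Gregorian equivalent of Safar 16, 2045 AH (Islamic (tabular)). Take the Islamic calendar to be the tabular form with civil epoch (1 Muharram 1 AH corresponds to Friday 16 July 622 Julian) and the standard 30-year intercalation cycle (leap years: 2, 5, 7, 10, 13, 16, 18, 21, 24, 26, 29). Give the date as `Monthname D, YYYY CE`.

October 21, 2605 CE

Both dates share Julian Day Number 2672810; in the Gregorian calendar that is 21 October 2605 CE.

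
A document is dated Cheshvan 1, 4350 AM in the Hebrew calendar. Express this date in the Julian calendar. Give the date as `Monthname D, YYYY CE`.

Julian Day Number of the source date = 1936480.
Converting JDN 1936480 to the Julian calendar gives 17 October 589 CE.

October 17, 589 CE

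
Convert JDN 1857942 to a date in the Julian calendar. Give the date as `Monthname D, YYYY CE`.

October 8, 374 CE

JDN 1857942 is 9 October 374 in the proleptic Gregorian calendar.
In the Julian calendar that day is October 8, 374 CE.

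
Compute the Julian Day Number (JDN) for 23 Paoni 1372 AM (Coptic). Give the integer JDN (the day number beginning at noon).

In the Gregorian calendar the same day is 27 June 1656.
JDN 2451545 is 1 January 2000 CE (Gregorian); the target day is −125465 days from there, so JDN = 2326080.

2326080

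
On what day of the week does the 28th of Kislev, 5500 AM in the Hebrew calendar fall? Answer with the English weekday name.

Tuesday

In the Gregorian calendar this is 29 December 1739 (JDN 2356579).
2356579 ≡ 1 (mod 7); counting from Monday = 0 gives Tuesday.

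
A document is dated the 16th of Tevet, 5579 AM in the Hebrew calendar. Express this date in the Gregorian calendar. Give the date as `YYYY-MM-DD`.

Both dates share Julian Day Number 2385448; in the Gregorian calendar that is 13 January 1819 CE.

1819-01-13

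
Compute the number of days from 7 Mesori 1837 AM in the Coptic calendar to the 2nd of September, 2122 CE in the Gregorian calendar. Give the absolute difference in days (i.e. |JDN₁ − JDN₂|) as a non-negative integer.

JDN of the first date = 2495965.
JDN of the second date = 2496349.
|2496349 − 2495965| = 384.

384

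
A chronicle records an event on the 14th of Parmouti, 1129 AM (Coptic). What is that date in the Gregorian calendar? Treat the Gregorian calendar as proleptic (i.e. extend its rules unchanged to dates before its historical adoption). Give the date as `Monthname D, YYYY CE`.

April 18, 1413 CE

Julian Day Number of the source date = 2237255.
Converting JDN 2237255 to the Gregorian calendar gives 18 April 1413 CE.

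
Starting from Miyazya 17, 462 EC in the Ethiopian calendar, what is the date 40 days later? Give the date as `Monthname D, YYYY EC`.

Counting 40 days forward from JDN 1892827 reaches JDN 1892867, which is Ginbot 27, 462 EC.

Ginbot 27, 462 EC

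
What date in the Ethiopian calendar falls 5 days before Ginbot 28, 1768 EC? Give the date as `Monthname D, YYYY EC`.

JDN of Ginbot 28, 1768 EC = 2369885.
2369885 − 5 = 2369880.
JDN 2369880 in the Ethiopian calendar is Ginbot 23, 1768 EC.

Ginbot 23, 1768 EC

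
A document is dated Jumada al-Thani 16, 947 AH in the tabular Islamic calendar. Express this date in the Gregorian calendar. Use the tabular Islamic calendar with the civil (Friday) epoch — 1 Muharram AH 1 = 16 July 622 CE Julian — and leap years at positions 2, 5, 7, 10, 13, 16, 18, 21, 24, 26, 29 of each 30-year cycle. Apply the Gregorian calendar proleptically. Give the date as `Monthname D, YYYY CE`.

Both dates share Julian Day Number 2283834; in the Gregorian calendar that is 28 October 1540 CE.

October 28, 1540 CE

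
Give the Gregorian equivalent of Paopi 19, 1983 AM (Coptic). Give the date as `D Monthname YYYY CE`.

Julian Day Number of the source date = 2549003.
Converting JDN 2549003 to the Gregorian calendar gives 31 October 2266 CE.

31 October 2266 CE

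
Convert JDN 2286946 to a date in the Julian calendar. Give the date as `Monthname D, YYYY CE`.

April 26, 1549 CE

The proleptic Gregorian equivalent of JDN 2286946 is 6 May 1549.
In the Julian calendar that day is April 26, 1549 CE.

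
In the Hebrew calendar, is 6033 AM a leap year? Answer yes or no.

no

Hebrew year 6033 is year 10 of its 19-year Metonic cycle; leap years are at positions 3, 6, 8, 11, 14, 17, 19, so it is a common year (12 months).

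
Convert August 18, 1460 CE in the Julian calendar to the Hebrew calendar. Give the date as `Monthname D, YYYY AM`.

Elul 1, 5220 AM

Both dates share Julian Day Number 2254553; in the Hebrew calendar that is 1 Elul 5220 AM.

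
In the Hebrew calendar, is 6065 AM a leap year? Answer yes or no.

Hebrew year 6065 is year 4 of its 19-year Metonic cycle; leap years are at positions 3, 6, 8, 11, 14, 17, 19, so it is a common year (12 months).

no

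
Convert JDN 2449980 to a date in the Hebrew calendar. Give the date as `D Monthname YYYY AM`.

24 Elul 5755 AM

JDN 2449980 is 19 September 1995 in the Gregorian calendar.
In the Hebrew calendar that day is 24 Elul 5755 AM.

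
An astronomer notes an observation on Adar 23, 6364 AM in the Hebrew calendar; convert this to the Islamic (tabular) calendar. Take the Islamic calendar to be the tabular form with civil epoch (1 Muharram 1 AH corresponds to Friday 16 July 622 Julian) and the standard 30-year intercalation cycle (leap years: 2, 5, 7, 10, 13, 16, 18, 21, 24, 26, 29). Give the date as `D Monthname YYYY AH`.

23 Jumada al-Thani 2043 AH

Both dates share Julian Day Number 2672227; in the tabular Islamic calendar that is 23 Jumada al-Thani 2043 AH.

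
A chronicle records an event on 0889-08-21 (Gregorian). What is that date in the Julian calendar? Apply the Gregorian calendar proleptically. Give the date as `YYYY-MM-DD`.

0889-08-17

The Julian–Gregorian offset here is 4 days (Julian trailing).
21 August 889 Gregorian − 4 days → 17 August 889 Julian.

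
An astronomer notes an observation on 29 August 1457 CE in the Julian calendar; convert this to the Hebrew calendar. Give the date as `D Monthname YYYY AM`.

Both dates share Julian Day Number 2253468; in the Hebrew calendar that is 9 Elul 5217 AM.

9 Elul 5217 AM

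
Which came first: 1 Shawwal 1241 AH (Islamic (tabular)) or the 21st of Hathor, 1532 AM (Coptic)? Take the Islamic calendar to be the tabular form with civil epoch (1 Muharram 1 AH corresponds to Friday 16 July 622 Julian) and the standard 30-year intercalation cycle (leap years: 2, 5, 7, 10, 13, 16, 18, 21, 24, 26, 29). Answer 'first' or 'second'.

second

First date → JDN 2388121; second date → JDN 2384308.
JDN 2384308 < JDN 2388121, so the second date is earlier.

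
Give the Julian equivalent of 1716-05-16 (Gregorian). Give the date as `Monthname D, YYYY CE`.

The Julian–Gregorian offset here is 11 days (Julian trailing).
16 May 1716 Gregorian − 11 days → 5 May 1716 Julian.

May 5, 1716 CE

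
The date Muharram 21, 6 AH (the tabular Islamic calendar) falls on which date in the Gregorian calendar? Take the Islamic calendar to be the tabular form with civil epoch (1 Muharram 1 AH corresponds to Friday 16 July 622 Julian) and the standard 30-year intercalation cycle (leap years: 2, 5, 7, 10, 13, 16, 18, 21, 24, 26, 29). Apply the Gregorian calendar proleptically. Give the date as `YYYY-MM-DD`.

Julian Day Number of the source date = 1950232.
Converting JDN 1950232 to the Gregorian calendar gives 15 June 627 CE.

0627-06-15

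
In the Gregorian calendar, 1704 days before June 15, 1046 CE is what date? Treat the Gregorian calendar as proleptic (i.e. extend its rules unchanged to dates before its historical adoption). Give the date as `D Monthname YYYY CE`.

15 October 1041 CE

The starting date is JDN 2103269; 2103269 − 1704 = 2101565.
JDN 2101565 corresponds to 15 October 1041 CE.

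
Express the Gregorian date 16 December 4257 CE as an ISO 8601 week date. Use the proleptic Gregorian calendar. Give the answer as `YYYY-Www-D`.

4257-W51-3

The weekday is Wednesday (ISO weekday 3).
That Wednesday belongs to ISO week 51 of ISO year 4257.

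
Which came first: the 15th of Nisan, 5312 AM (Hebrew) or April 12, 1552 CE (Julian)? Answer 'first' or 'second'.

first

First date → JDN 2288025; second date → JDN 2288028.
JDN 2288025 < JDN 2288028, so the first date is earlier.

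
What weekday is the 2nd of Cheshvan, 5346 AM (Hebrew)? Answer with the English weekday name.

Friday

In the Gregorian calendar this is 25 October 1585 (JDN 2300267).
JDN 2300267 mod 7 = 4, and JDN 0 was a Monday, so this is a Friday.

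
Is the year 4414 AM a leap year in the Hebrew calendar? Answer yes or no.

yes

Hebrew year 4414 is year 6 of its 19-year Metonic cycle; leap years are at positions 3, 6, 8, 11, 14, 17, 19, so it is a leap year (13 months).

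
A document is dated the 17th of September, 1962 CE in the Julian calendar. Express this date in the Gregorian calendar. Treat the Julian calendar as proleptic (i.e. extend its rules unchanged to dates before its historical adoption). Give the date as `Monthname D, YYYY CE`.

For dates in this range the Gregorian date is 13 days ahead of the Julian.
17 September 1962 Julian + 13 days → 30 September 1962 Gregorian.

September 30, 1962 CE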